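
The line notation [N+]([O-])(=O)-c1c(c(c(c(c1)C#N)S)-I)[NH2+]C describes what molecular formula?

C8H7IN3O2S+

Heavy atoms from the SMILES: 8 C, 1 I, 3 N, 2 O, 1 S.
Implicit hydrogens by atom environment:
  5 × C (aromatic): no H
  1 × C: 3 H
  1 × C (aromatic): 1 H
  1 × C: no H
  1 × I: no H
  1 × N (charge +1): 2 H
  1 × N (charge +1): no H
  1 × N: no H
  1 × O: no H
  1 × O (charge -1): no H
  1 × S: 1 H
  Total hydrogens = 7.
Net charge +1.
Molecular formula: C8H7IN3O2S+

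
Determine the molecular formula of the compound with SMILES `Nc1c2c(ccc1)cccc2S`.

Heavy atoms from the SMILES: 10 C, 1 N, 1 S.
Implicit hydrogens by atom environment:
  6 × C (aromatic): 1 H each → 6
  4 × C (aromatic): no H
  1 × N: 2 H
  1 × S: 1 H
  Total hydrogens = 9.
Molecular formula: C10H9NS

C10H9NS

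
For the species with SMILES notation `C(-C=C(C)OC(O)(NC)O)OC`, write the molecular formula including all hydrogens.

Heavy atoms from the SMILES: 7 C, 1 N, 4 O.
Implicit hydrogens by atom environment:
  3 × C: 3 H each → 9
  2 × C: no H
  2 × O: 1 H each → 2
  2 × O: no H
  1 × C: 2 H
  1 × C: 1 H
  1 × N: 1 H
  Total hydrogens = 15.
Molecular formula: C7H15NO4

C7H15NO4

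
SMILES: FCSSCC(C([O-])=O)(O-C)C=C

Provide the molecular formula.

C7H10FO3S2-

Heavy atoms from the SMILES: 7 C, 1 F, 3 O, 2 S.
Implicit hydrogens by atom environment:
  3 × C: 2 H each → 6
  2 × C: no H
  2 × O: no H
  2 × S: no H
  1 × C: 3 H
  1 × C: 1 H
  1 × F: no H
  1 × O (charge -1): no H
  Total hydrogens = 10.
Net charge -1.
Molecular formula: C7H10FO3S2-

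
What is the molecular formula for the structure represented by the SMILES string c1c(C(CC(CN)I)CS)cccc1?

C11H16INS

Heavy atoms from the SMILES: 11 C, 1 I, 1 N, 1 S.
Implicit hydrogens by atom environment:
  5 × C (aromatic): 1 H each → 5
  3 × C: 2 H each → 6
  2 × C: 1 H each → 2
  1 × C (aromatic): no H
  1 × I: no H
  1 × N: 2 H
  1 × S: 1 H
  Total hydrogens = 16.
Molecular formula: C11H16INS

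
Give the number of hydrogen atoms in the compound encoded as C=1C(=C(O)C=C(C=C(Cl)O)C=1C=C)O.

Hydrogens are implicit in SMILES; fill each atom to its normal valence:
  4 × C (aromatic): no H
  3 × O: 1 H each → 3
  2 × C (aromatic): 1 H each → 2
  2 × C: 1 H each → 2
  1 × C: 2 H
  1 × C: no H
  1 × Cl: no H
  Total hydrogens = 9.

9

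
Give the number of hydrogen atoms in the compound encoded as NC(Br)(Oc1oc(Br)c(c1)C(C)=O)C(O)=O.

7

Hydrogens are implicit in SMILES; fill each atom to its normal valence:
  3 × C (aromatic): no H
  3 × C: no H
  3 × O: no H
  2 × Br: no H
  1 × C: 3 H
  1 × C (aromatic): 1 H
  1 × N: 2 H
  1 × O: 1 H
  1 × O (aromatic): no H
  Total hydrogens = 7.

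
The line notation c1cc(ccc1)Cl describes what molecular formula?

Heavy atoms from the SMILES: 6 C, 1 Cl.
Implicit hydrogens by atom environment:
  5 × C (aromatic): 1 H each → 5
  1 × C (aromatic): no H
  1 × Cl: no H
  Total hydrogens = 5.
Molecular formula: C6H5Cl

C6H5Cl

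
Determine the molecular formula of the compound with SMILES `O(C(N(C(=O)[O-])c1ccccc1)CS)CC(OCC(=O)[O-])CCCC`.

Heavy atoms from the SMILES: 17 C, 1 N, 6 O, 1 S.
Implicit hydrogens by atom environment:
  6 × C: 2 H each → 12
  5 × C (aromatic): 1 H each → 5
  4 × O: no H
  2 × C: 1 H each → 2
  2 × C: no H
  2 × O (charge -1): no H
  1 × C: 3 H
  1 × C (aromatic): no H
  1 × N: no H
  1 × S: 1 H
  Total hydrogens = 23.
Net charge -2.
Molecular formula: [C17H23NO6S]2-

[C17H23NO6S]2-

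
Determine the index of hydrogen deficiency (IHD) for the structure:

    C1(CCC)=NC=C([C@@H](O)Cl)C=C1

4

Molecular formula from the SMILES: C9H12ClNO.
DoU = (2C + 2 + N − H − X)/2 = (2·9 + 2 + 1 − 12 − 1)/2 = 8/2 = 4.
(Structurally: 1 ring(s) + 3 π bond(s) = 4.)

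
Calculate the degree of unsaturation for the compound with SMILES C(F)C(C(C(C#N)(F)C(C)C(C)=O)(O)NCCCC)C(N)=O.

4

Molecular formula from the SMILES: C14H23F2N3O3.
DoU = (2C + 2 + N − H − X)/2 = (2·14 + 2 + 3 − 23 − 2)/2 = 8/2 = 4.
(Structurally: 0 ring(s) + 4 π bond(s) = 4.)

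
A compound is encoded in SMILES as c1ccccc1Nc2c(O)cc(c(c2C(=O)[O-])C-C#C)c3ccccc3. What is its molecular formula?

C22H16NO3-

Heavy atoms from the SMILES: 22 C, 1 N, 3 O.
Implicit hydrogens by atom environment:
  11 × C (aromatic): 1 H each → 11
  7 × C (aromatic): no H
  2 × C: no H
  1 × C: 2 H
  1 × C: 1 H
  1 × N: 1 H
  1 × O: 1 H
  1 × O: no H
  1 × O (charge -1): no H
  Total hydrogens = 16.
Net charge -1.
Molecular formula: C22H16NO3-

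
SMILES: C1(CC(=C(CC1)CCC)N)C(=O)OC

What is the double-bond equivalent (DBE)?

3

Molecular formula from the SMILES: C11H19NO2.
DoU = (2C + 2 + N − H − X)/2 = (2·11 + 2 + 1 − 19 − 0)/2 = 6/2 = 3.
(Structurally: 1 ring(s) + 2 π bond(s) = 3.)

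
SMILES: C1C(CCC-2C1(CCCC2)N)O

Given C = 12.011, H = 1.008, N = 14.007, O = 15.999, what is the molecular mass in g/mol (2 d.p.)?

Molecular formula: C10H19NO.
M = 10×12.011 + 19×1.008 + 1×14.007 + 1×15.999 = 169.27 g/mol.

169.27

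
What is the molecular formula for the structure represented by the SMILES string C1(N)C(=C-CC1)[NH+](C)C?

C7H15N2+

Heavy atoms from the SMILES: 7 C, 2 N.
Implicit hydrogens by atom environment:
  2 × C: 3 H each → 6
  2 × C: 2 H each → 4
  2 × C: 1 H each → 2
  1 × C: no H
  1 × N: 2 H
  1 × N (charge +1): 1 H
  Total hydrogens = 15.
Net charge +1.
Molecular formula: C7H15N2+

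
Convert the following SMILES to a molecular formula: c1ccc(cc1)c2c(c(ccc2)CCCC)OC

Heavy atoms from the SMILES: 17 C, 1 O.
Implicit hydrogens by atom environment:
  8 × C (aromatic): 1 H each → 8
  4 × C (aromatic): no H
  3 × C: 2 H each → 6
  2 × C: 3 H each → 6
  1 × O: no H
  Total hydrogens = 20.
Molecular formula: C17H20O

C17H20O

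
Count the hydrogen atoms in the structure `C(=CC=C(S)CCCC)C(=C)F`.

15

Hydrogens are implicit in SMILES; fill each atom to its normal valence:
  4 × C: 2 H each → 8
  3 × C: 1 H each → 3
  2 × C: no H
  1 × C: 3 H
  1 × F: no H
  1 × S: 1 H
  Total hydrogens = 15.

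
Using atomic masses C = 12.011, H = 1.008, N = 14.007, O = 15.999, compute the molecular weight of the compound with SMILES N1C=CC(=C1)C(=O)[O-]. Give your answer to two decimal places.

110.09

Molecular formula: C5H4NO2-.
M = 5×12.011 + 4×1.008 + 1×14.007 + 2×15.999 = 110.09 g/mol.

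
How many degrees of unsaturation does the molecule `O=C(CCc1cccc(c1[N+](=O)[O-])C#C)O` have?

8

Molecular formula from the SMILES: C11H9NO4.
DoU = (2C + 2 + N − H − X)/2 = (2·11 + 2 + 1 − 9 − 0)/2 = 16/2 = 8.
(Structurally: 1 ring(s) + 7 π bond(s) = 8.)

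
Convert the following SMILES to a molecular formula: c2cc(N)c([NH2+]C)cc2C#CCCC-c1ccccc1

C18H21N2+

Heavy atoms from the SMILES: 18 C, 2 N.
Implicit hydrogens by atom environment:
  8 × C (aromatic): 1 H each → 8
  4 × C (aromatic): no H
  3 × C: 2 H each → 6
  2 × C: no H
  1 × C: 3 H
  1 × N: 2 H
  1 × N (charge +1): 2 H
  Total hydrogens = 21.
Net charge +1.
Molecular formula: C18H21N2+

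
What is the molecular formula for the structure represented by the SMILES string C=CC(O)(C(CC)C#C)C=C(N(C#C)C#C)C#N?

C15H14N2O

Heavy atoms from the SMILES: 15 C, 2 N, 1 O.
Implicit hydrogens by atom environment:
  6 × C: 1 H each → 6
  6 × C: no H
  2 × C: 2 H each → 4
  2 × N: no H
  1 × C: 3 H
  1 × O: 1 H
  Total hydrogens = 14.
Molecular formula: C15H14N2O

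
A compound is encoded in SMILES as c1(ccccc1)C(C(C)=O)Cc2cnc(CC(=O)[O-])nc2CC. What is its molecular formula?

Heavy atoms from the SMILES: 18 C, 2 N, 3 O.
Implicit hydrogens by atom environment:
  6 × C (aromatic): 1 H each → 6
  4 × C (aromatic): no H
  3 × C: 2 H each → 6
  2 × C: 3 H each → 6
  2 × C: no H
  2 × N (aromatic): no H
  2 × O: no H
  1 × C: 1 H
  1 × O (charge -1): no H
  Total hydrogens = 19.
Net charge -1.
Molecular formula: C18H19N2O3-

C18H19N2O3-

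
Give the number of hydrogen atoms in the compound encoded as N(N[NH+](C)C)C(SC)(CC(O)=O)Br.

15

Hydrogens are implicit in SMILES; fill each atom to its normal valence:
  3 × C: 3 H each → 9
  2 × C: no H
  2 × N: 1 H each → 2
  1 × Br: no H
  1 × C: 2 H
  1 × N (charge +1): 1 H
  1 × O: 1 H
  1 × O: no H
  1 × S: no H
  Total hydrogens = 15.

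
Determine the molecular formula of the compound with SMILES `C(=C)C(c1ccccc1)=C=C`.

C11H10

Heavy atoms from the SMILES: 11 C.
Implicit hydrogens by atom environment:
  5 × C (aromatic): 1 H each → 5
  2 × C: 2 H each → 4
  2 × C: no H
  1 × C: 1 H
  1 × C (aromatic): no H
  Total hydrogens = 10.
Molecular formula: C11H10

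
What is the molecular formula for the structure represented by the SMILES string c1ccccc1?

C6H6

Heavy atoms from the SMILES: 6 C.
Implicit hydrogens by atom environment:
  6 × C (aromatic): 1 H each → 6
  Total hydrogens = 6.
Molecular formula: C6H6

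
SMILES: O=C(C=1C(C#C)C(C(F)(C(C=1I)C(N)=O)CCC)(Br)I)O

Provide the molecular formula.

Heavy atoms from the SMILES: 1 Br, 13 C, 1 F, 2 I, 1 N, 3 O.
Implicit hydrogens by atom environment:
  7 × C: no H
  3 × C: 1 H each → 3
  2 × C: 2 H each → 4
  2 × I: no H
  2 × O: no H
  1 × Br: no H
  1 × C: 3 H
  1 × F: no H
  1 × N: 2 H
  1 × O: 1 H
  Total hydrogens = 13.
Molecular formula: C13H13BrFI2NO3

C13H13BrFI2NO3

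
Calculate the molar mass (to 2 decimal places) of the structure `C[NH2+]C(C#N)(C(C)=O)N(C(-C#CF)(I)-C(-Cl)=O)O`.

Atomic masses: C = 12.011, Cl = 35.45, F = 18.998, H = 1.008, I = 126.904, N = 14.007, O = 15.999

Molecular formula: C9H9ClFIN3O3+.
M = 9×12.011 + 1×35.45 + 1×18.998 + 9×1.008 + 1×126.904 + 3×14.007 + 3×15.999 = 388.54 g/mol.

388.54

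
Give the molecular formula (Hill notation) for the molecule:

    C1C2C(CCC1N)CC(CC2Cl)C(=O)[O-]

Heavy atoms from the SMILES: 11 C, 1 Cl, 1 N, 2 O.
Implicit hydrogens by atom environment:
  5 × C: 2 H each → 10
  5 × C: 1 H each → 5
  1 × C: no H
  1 × Cl: no H
  1 × N: 2 H
  1 × O: no H
  1 × O (charge -1): no H
  Total hydrogens = 17.
Net charge -1.
Molecular formula: C11H17ClNO2-

C11H17ClNO2-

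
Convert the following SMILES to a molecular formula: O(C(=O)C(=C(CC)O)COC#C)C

Heavy atoms from the SMILES: 9 C, 4 O.
Implicit hydrogens by atom environment:
  4 × C: no H
  3 × O: no H
  2 × C: 3 H each → 6
  2 × C: 2 H each → 4
  1 × C: 1 H
  1 × O: 1 H
  Total hydrogens = 12.
Molecular formula: C9H12O4

C9H12O4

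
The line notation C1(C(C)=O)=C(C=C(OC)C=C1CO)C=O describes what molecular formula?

C11H12O4

Heavy atoms from the SMILES: 11 C, 4 O.
Implicit hydrogens by atom environment:
  4 × C (aromatic): no H
  3 × O: no H
  2 × C: 3 H each → 6
  2 × C (aromatic): 1 H each → 2
  1 × C: 2 H
  1 × C: 1 H
  1 × C: no H
  1 × O: 1 H
  Total hydrogens = 12.
Molecular formula: C11H12O4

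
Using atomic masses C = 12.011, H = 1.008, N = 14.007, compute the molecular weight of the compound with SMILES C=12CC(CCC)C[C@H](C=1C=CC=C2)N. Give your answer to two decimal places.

189.30

Molecular formula: C13H19N.
M = 13×12.011 + 19×1.008 + 1×14.007 = 189.30 g/mol.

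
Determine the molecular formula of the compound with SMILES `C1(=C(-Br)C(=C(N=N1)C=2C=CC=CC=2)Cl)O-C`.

Heavy atoms from the SMILES: 1 Br, 11 C, 1 Cl, 2 N, 1 O.
Implicit hydrogens by atom environment:
  5 × C (aromatic): 1 H each → 5
  5 × C (aromatic): no H
  2 × N (aromatic): no H
  1 × Br: no H
  1 × C: 3 H
  1 × Cl: no H
  1 × O: no H
  Total hydrogens = 8.
Molecular formula: C11H8BrClN2O

C11H8BrClN2O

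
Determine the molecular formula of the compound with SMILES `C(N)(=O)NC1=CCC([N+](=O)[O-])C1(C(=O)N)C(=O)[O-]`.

Heavy atoms from the SMILES: 8 C, 4 N, 6 O.
Implicit hydrogens by atom environment:
  5 × C: no H
  4 × O: no H
  2 × C: 1 H each → 2
  2 × N: 2 H each → 4
  2 × O (charge -1): no H
  1 × C: 2 H
  1 × N: 1 H
  1 × N (charge +1): no H
  Total hydrogens = 9.
Net charge -1.
Molecular formula: C8H9N4O6-

C8H9N4O6-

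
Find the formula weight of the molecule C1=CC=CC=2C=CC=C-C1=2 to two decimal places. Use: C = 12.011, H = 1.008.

128.17

Molecular formula: C10H8.
M = 10×12.011 + 8×1.008 = 128.17 g/mol.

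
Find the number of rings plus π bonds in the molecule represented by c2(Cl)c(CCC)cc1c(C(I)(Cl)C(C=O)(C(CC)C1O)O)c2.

Molecular formula from the SMILES: C16H19Cl2IO3.
DoU = (2C + 2 + N − H − X)/2 = (2·16 + 2 + 0 − 19 − 3)/2 = 12/2 = 6.
(Structurally: 2 ring(s) + 4 π bond(s) = 6.)

6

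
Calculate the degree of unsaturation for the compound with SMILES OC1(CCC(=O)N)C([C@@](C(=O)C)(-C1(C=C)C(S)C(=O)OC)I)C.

Molecular formula from the SMILES: C15H22INO5S.
DoU = (2C + 2 + N − H − X)/2 = (2·15 + 2 + 1 − 22 − 1)/2 = 10/2 = 5.
(Structurally: 1 ring(s) + 4 π bond(s) = 5.)

5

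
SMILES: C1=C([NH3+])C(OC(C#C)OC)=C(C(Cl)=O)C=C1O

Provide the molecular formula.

C11H11ClNO4+

Heavy atoms from the SMILES: 11 C, 1 Cl, 1 N, 4 O.
Implicit hydrogens by atom environment:
  4 × C (aromatic): no H
  3 × O: no H
  2 × C (aromatic): 1 H each → 2
  2 × C: 1 H each → 2
  2 × C: no H
  1 × C: 3 H
  1 × Cl: no H
  1 × N (charge +1): 3 H
  1 × O: 1 H
  Total hydrogens = 11.
Net charge +1.
Molecular formula: C11H11ClNO4+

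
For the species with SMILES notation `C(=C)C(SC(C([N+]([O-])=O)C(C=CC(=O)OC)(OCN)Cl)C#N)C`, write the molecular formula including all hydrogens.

C13H18ClN3O5S

Heavy atoms from the SMILES: 13 C, 1 Cl, 3 N, 5 O, 1 S.
Implicit hydrogens by atom environment:
  6 × C: 1 H each → 6
  4 × O: no H
  3 × C: no H
  2 × C: 3 H each → 6
  2 × C: 2 H each → 4
  1 × Cl: no H
  1 × N: 2 H
  1 × N: no H
  1 × N (charge +1): no H
  1 × O (charge -1): no H
  1 × S: no H
  Total hydrogens = 18.
Molecular formula: C13H18ClN3O5S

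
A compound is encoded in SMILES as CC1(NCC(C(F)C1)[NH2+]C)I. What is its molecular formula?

Heavy atoms from the SMILES: 7 C, 1 F, 1 I, 2 N.
Implicit hydrogens by atom environment:
  2 × C: 3 H each → 6
  2 × C: 2 H each → 4
  2 × C: 1 H each → 2
  1 × C: no H
  1 × F: no H
  1 × I: no H
  1 × N (charge +1): 2 H
  1 × N: 1 H
  Total hydrogens = 15.
Net charge +1.
Molecular formula: C7H15FIN2+

C7H15FIN2+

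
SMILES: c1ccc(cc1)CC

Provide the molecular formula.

C8H10

Heavy atoms from the SMILES: 8 C.
Implicit hydrogens by atom environment:
  5 × C (aromatic): 1 H each → 5
  1 × C: 3 H
  1 × C: 2 H
  1 × C (aromatic): no H
  Total hydrogens = 10.
Molecular formula: C8H10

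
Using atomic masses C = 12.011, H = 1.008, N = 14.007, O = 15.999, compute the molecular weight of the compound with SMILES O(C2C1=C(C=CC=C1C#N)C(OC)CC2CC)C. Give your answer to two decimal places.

Molecular formula: C15H19NO2.
M = 15×12.011 + 19×1.008 + 1×14.007 + 2×15.999 = 245.32 g/mol.

245.32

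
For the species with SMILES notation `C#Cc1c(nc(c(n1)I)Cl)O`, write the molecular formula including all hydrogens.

Heavy atoms from the SMILES: 6 C, 1 Cl, 1 I, 2 N, 1 O.
Implicit hydrogens by atom environment:
  4 × C (aromatic): no H
  2 × N (aromatic): no H
  1 × C: 1 H
  1 × C: no H
  1 × Cl: no H
  1 × I: no H
  1 × O: 1 H
  Total hydrogens = 2.
Molecular formula: C6H2ClIN2O

C6H2ClIN2O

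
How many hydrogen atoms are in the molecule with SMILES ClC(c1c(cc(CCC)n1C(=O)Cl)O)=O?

Hydrogens are implicit in SMILES; fill each atom to its normal valence:
  3 × C (aromatic): no H
  2 × C: 2 H each → 4
  2 × C: no H
  2 × Cl: no H
  2 × O: no H
  1 × C: 3 H
  1 × C (aromatic): 1 H
  1 × N (aromatic): no H
  1 × O: 1 H
  Total hydrogens = 9.

9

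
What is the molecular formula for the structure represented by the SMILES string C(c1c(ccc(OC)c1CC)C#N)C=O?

Heavy atoms from the SMILES: 12 C, 1 N, 2 O.
Implicit hydrogens by atom environment:
  4 × C (aromatic): no H
  2 × C: 3 H each → 6
  2 × C: 2 H each → 4
  2 × C (aromatic): 1 H each → 2
  2 × O: no H
  1 × C: 1 H
  1 × C: no H
  1 × N: no H
  Total hydrogens = 13.
Molecular formula: C12H13NO2

C12H13NO2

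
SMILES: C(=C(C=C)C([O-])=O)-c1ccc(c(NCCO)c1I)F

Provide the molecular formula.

Heavy atoms from the SMILES: 13 C, 1 F, 1 I, 1 N, 3 O.
Implicit hydrogens by atom environment:
  4 × C (aromatic): no H
  3 × C: 2 H each → 6
  2 × C (aromatic): 1 H each → 2
  2 × C: 1 H each → 2
  2 × C: no H
  1 × F: no H
  1 × I: no H
  1 × N: 1 H
  1 × O: 1 H
  1 × O: no H
  1 × O (charge -1): no H
  Total hydrogens = 12.
Net charge -1.
Molecular formula: C13H12FINO3-

C13H12FINO3-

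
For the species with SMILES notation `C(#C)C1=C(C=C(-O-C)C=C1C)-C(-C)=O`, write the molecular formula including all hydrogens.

C12H12O2

Heavy atoms from the SMILES: 12 C, 2 O.
Implicit hydrogens by atom environment:
  4 × C (aromatic): no H
  3 × C: 3 H each → 9
  2 × C (aromatic): 1 H each → 2
  2 × C: no H
  2 × O: no H
  1 × C: 1 H
  Total hydrogens = 12.
Molecular formula: C12H12O2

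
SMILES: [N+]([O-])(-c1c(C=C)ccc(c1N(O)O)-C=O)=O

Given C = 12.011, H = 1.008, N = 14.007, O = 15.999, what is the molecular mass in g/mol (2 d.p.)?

Molecular formula: C9H8N2O5.
M = 9×12.011 + 8×1.008 + 2×14.007 + 5×15.999 = 224.17 g/mol.

224.17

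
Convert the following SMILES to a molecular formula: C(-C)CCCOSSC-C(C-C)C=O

C10H20O2S2

Heavy atoms from the SMILES: 10 C, 2 O, 2 S.
Implicit hydrogens by atom environment:
  6 × C: 2 H each → 12
  2 × C: 3 H each → 6
  2 × C: 1 H each → 2
  2 × O: no H
  2 × S: no H
  Total hydrogens = 20.
Molecular formula: C10H20O2S2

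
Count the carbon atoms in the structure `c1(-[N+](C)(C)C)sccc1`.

7

The symbol for carbon appears 7 times in the SMILES. Lowercase c denotes aromatic carbon and counts toward C.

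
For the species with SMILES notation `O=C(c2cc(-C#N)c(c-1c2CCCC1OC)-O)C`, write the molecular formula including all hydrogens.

C14H15NO3

Heavy atoms from the SMILES: 14 C, 1 N, 3 O.
Implicit hydrogens by atom environment:
  5 × C (aromatic): no H
  3 × C: 2 H each → 6
  2 × C: 3 H each → 6
  2 × C: no H
  2 × O: no H
  1 × C (aromatic): 1 H
  1 × C: 1 H
  1 × N: no H
  1 × O: 1 H
  Total hydrogens = 15.
Molecular formula: C14H15NO3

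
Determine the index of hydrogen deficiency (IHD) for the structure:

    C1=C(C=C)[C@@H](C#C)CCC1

5

Molecular formula from the SMILES: C10H12.
DoU = (2C + 2 + N − H − X)/2 = (2·10 + 2 + 0 − 12 − 0)/2 = 10/2 = 5.
(Structurally: 1 ring(s) + 4 π bond(s) = 5.)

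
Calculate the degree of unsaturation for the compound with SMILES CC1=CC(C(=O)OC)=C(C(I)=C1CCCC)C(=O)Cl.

Molecular formula from the SMILES: C14H16ClIO3.
DoU = (2C + 2 + N − H − X)/2 = (2·14 + 2 + 0 − 16 − 2)/2 = 12/2 = 6.
(Structurally: 1 ring(s) + 5 π bond(s) = 6.)

6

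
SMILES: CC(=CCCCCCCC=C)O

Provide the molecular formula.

C11H20O

Heavy atoms from the SMILES: 11 C, 1 O.
Implicit hydrogens by atom environment:
  7 × C: 2 H each → 14
  2 × C: 1 H each → 2
  1 × C: 3 H
  1 × C: no H
  1 × O: 1 H
  Total hydrogens = 20.
Molecular formula: C11H20O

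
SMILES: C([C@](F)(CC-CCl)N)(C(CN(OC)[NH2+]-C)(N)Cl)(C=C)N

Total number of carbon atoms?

11

The symbol for carbon appears 11 times in the SMILES. (Cl is a single chlorine, not C + l.)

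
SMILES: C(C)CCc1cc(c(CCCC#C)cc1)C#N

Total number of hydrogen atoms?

19

Hydrogens are implicit in SMILES; fill each atom to its normal valence:
  6 × C: 2 H each → 12
  3 × C (aromatic): 1 H each → 3
  3 × C (aromatic): no H
  2 × C: no H
  1 × C: 3 H
  1 × C: 1 H
  1 × N: no H
  Total hydrogens = 19.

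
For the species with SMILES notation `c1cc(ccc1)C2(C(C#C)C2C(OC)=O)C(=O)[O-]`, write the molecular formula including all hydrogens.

C14H11O4-

Heavy atoms from the SMILES: 14 C, 4 O.
Implicit hydrogens by atom environment:
  5 × C (aromatic): 1 H each → 5
  4 × C: no H
  3 × C: 1 H each → 3
  3 × O: no H
  1 × C: 3 H
  1 × C (aromatic): no H
  1 × O (charge -1): no H
  Total hydrogens = 11.
Net charge -1.
Molecular formula: C14H11O4-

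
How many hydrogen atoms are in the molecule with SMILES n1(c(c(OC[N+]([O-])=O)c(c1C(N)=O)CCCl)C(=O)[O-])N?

Hydrogens are implicit in SMILES; fill each atom to its normal valence:
  4 × C (aromatic): no H
  4 × O: no H
  3 × C: 2 H each → 6
  2 × C: no H
  2 × N: 2 H each → 4
  2 × O (charge -1): no H
  1 × Cl: no H
  1 × N (aromatic): no H
  1 × N (charge +1): no H
  Total hydrogens = 10.

10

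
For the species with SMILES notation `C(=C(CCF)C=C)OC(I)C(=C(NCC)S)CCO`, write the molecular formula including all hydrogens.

C13H21FINO2S

Heavy atoms from the SMILES: 13 C, 1 F, 1 I, 1 N, 2 O, 1 S.
Implicit hydrogens by atom environment:
  6 × C: 2 H each → 12
  3 × C: 1 H each → 3
  3 × C: no H
  1 × C: 3 H
  1 × F: no H
  1 × I: no H
  1 × N: 1 H
  1 × O: 1 H
  1 × O: no H
  1 × S: 1 H
  Total hydrogens = 21.
Molecular formula: C13H21FINO2S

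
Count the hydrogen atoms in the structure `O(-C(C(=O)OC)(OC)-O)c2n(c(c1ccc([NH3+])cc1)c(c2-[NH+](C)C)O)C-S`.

25

Hydrogens are implicit in SMILES; fill each atom to its normal valence:
  6 × C (aromatic): no H
  4 × C: 3 H each → 12
  4 × C (aromatic): 1 H each → 4
  4 × O: no H
  2 × C: no H
  2 × O: 1 H each → 2
  1 × C: 2 H
  1 × N (charge +1): 3 H
  1 × N (charge +1): 1 H
  1 × N (aromatic): no H
  1 × S: 1 H
  Total hydrogens = 25.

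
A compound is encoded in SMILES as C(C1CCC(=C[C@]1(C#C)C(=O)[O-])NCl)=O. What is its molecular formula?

Heavy atoms from the SMILES: 10 C, 1 Cl, 1 N, 3 O.
Implicit hydrogens by atom environment:
  4 × C: 1 H each → 4
  4 × C: no H
  2 × C: 2 H each → 4
  2 × O: no H
  1 × Cl: no H
  1 × N: 1 H
  1 × O (charge -1): no H
  Total hydrogens = 9.
Net charge -1.
Molecular formula: C10H9ClNO3-

C10H9ClNO3-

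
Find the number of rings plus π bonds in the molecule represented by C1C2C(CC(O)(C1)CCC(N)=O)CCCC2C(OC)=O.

Molecular formula from the SMILES: C15H25NO4.
DoU = (2C + 2 + N − H − X)/2 = (2·15 + 2 + 1 − 25 − 0)/2 = 8/2 = 4.
(Structurally: 2 ring(s) + 2 π bond(s) = 4.)

4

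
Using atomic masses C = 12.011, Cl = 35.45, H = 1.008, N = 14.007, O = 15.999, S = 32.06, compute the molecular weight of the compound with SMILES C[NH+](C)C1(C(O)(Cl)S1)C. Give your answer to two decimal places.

Molecular formula: C5H11ClNOS+.
M = 5×12.011 + 1×35.45 + 11×1.008 + 1×14.007 + 1×15.999 + 1×32.06 = 168.66 g/mol.

168.66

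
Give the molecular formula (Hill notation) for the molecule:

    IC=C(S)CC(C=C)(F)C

Heavy atoms from the SMILES: 7 C, 1 F, 1 I, 1 S.
Implicit hydrogens by atom environment:
  2 × C: 2 H each → 4
  2 × C: 1 H each → 2
  2 × C: no H
  1 × C: 3 H
  1 × F: no H
  1 × I: no H
  1 × S: 1 H
  Total hydrogens = 10.
Molecular formula: C7H10FIS

C7H10FIS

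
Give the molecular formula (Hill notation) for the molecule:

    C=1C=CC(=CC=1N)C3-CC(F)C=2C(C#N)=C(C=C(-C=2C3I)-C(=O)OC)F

Heavy atoms from the SMILES: 19 C, 2 F, 1 I, 2 N, 2 O.
Implicit hydrogens by atom environment:
  7 × C (aromatic): no H
  5 × C (aromatic): 1 H each → 5
  3 × C: 1 H each → 3
  2 × C: no H
  2 × F: no H
  2 × O: no H
  1 × C: 3 H
  1 × C: 2 H
  1 × I: no H
  1 × N: 2 H
  1 × N: no H
  Total hydrogens = 15.
Molecular formula: C19H15F2IN2O2

C19H15F2IN2O2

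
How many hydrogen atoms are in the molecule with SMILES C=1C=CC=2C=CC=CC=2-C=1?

Hydrogens are implicit in SMILES; fill each atom to its normal valence:
  8 × C (aromatic): 1 H each → 8
  2 × C (aromatic): no H
  Total hydrogens = 8.

8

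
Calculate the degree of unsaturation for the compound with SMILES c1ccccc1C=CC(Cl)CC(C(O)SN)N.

5

Molecular formula from the SMILES: C12H17ClN2OS.
DoU = (2C + 2 + N − H − X)/2 = (2·12 + 2 + 2 − 17 − 1)/2 = 10/2 = 5.
(Structurally: 1 ring(s) + 4 π bond(s) = 5.)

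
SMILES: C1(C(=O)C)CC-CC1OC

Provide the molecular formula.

Heavy atoms from the SMILES: 8 C, 2 O.
Implicit hydrogens by atom environment:
  3 × C: 2 H each → 6
  2 × C: 3 H each → 6
  2 × C: 1 H each → 2
  2 × O: no H
  1 × C: no H
  Total hydrogens = 14.
Molecular formula: C8H14O2

C8H14O2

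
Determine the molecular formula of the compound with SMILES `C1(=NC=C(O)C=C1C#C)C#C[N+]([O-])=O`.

C9H4N2O3

Heavy atoms from the SMILES: 9 C, 2 N, 3 O.
Implicit hydrogens by atom environment:
  3 × C (aromatic): no H
  3 × C: no H
  2 × C (aromatic): 1 H each → 2
  1 × C: 1 H
  1 × N (aromatic): no H
  1 × N (charge +1): no H
  1 × O: 1 H
  1 × O: no H
  1 × O (charge -1): no H
  Total hydrogens = 4.
Molecular formula: C9H4N2O3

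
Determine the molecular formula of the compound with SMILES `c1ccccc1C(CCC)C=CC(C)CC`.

Heavy atoms from the SMILES: 16 C.
Implicit hydrogens by atom environment:
  5 × C (aromatic): 1 H each → 5
  4 × C: 1 H each → 4
  3 × C: 3 H each → 9
  3 × C: 2 H each → 6
  1 × C (aromatic): no H
  Total hydrogens = 24.
Molecular formula: C16H24

C16H24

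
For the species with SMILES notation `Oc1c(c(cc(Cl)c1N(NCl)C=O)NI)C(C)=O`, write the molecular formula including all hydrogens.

Heavy atoms from the SMILES: 9 C, 2 Cl, 1 I, 3 N, 3 O.
Implicit hydrogens by atom environment:
  5 × C (aromatic): no H
  2 × Cl: no H
  2 × N: 1 H each → 2
  2 × O: no H
  1 × C: 3 H
  1 × C (aromatic): 1 H
  1 × C: 1 H
  1 × C: no H
  1 × I: no H
  1 × N: no H
  1 × O: 1 H
  Total hydrogens = 8.
Molecular formula: C9H8Cl2IN3O3

C9H8Cl2IN3O3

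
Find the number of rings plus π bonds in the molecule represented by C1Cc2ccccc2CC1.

5

Molecular formula from the SMILES: C10H12.
DoU = (2C + 2 + N − H − X)/2 = (2·10 + 2 + 0 − 12 − 0)/2 = 10/2 = 5.
(Structurally: 2 ring(s) + 3 π bond(s) = 5.)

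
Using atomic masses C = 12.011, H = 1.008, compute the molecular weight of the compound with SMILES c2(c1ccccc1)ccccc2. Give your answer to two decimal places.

Molecular formula: C12H10.
M = 12×12.011 + 10×1.008 = 154.21 g/mol.

154.21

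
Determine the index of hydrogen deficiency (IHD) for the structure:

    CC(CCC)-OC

Molecular formula from the SMILES: C6H14O.
DoU = (2C + 2 + N − H − X)/2 = (2·6 + 2 + 0 − 14 − 0)/2 = 0/2 = 0.
(Structurally: 0 ring(s) + 0 π bond(s) = 0.)

0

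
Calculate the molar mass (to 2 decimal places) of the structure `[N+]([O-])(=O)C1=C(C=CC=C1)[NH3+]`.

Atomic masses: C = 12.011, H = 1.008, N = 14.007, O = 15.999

Molecular formula: C6H7N2O2+.
M = 6×12.011 + 7×1.008 + 2×14.007 + 2×15.999 = 139.13 g/mol.

139.13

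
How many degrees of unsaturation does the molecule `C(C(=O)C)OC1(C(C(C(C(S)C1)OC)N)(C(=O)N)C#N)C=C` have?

6

Molecular formula from the SMILES: C14H21N3O4S.
DoU = (2C + 2 + N − H − X)/2 = (2·14 + 2 + 3 − 21 − 0)/2 = 12/2 = 6.
(Structurally: 1 ring(s) + 5 π bond(s) = 6.)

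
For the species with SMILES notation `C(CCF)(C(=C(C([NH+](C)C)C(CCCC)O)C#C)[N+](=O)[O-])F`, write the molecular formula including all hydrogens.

C15H25F2N2O3+

Heavy atoms from the SMILES: 15 C, 2 F, 2 N, 3 O.
Implicit hydrogens by atom environment:
  5 × C: 2 H each → 10
  4 × C: 1 H each → 4
  3 × C: 3 H each → 9
  3 × C: no H
  2 × F: no H
  1 × N (charge +1): 1 H
  1 × N (charge +1): no H
  1 × O: 1 H
  1 × O: no H
  1 × O (charge -1): no H
  Total hydrogens = 25.
Net charge +1.
Molecular formula: C15H25F2N2O3+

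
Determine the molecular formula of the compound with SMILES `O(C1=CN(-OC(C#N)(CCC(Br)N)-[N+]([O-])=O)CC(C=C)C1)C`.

C13H19BrN4O4

Heavy atoms from the SMILES: 1 Br, 13 C, 4 N, 4 O.
Implicit hydrogens by atom environment:
  5 × C: 2 H each → 10
  4 × C: 1 H each → 4
  3 × C: no H
  3 × O: no H
  2 × N: no H
  1 × Br: no H
  1 × C: 3 H
  1 × N: 2 H
  1 × N (charge +1): no H
  1 × O (charge -1): no H
  Total hydrogens = 19.
Molecular formula: C13H19BrN4O4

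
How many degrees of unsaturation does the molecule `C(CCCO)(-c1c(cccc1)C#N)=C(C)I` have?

7

Molecular formula from the SMILES: C13H14INO.
DoU = (2C + 2 + N − H − X)/2 = (2·13 + 2 + 1 − 14 − 1)/2 = 14/2 = 7.
(Structurally: 1 ring(s) + 6 π bond(s) = 7.)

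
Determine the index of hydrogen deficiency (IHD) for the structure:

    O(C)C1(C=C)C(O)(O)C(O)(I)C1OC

2

Molecular formula from the SMILES: C8H13IO5.
DoU = (2C + 2 + N − H − X)/2 = (2·8 + 2 + 0 − 13 − 1)/2 = 4/2 = 2.
(Structurally: 1 ring(s) + 1 π bond(s) = 2.)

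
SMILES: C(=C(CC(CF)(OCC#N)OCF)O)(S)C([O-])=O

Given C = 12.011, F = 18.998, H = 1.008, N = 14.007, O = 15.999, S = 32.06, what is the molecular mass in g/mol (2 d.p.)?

Molecular formula: C9H10F2NO5S-.
M = 9×12.011 + 2×18.998 + 10×1.008 + 1×14.007 + 5×15.999 + 1×32.06 = 282.24 g/mol.

282.24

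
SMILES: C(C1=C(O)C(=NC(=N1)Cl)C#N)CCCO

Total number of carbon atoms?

The symbol for carbon appears 9 times in the SMILES. (Cl is a single chlorine, not C + l.)

9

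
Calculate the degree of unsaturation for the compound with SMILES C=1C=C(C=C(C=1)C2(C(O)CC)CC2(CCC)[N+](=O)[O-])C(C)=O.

Molecular formula from the SMILES: C17H23NO4.
DoU = (2C + 2 + N − H − X)/2 = (2·17 + 2 + 1 − 23 − 0)/2 = 14/2 = 7.
(Structurally: 2 ring(s) + 5 π bond(s) = 7.)

7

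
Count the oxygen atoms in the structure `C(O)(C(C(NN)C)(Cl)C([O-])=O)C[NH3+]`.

The symbol for oxygen appears 3 times in the SMILES.

3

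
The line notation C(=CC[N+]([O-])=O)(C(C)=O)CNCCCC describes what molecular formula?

Heavy atoms from the SMILES: 10 C, 2 N, 3 O.
Implicit hydrogens by atom environment:
  5 × C: 2 H each → 10
  2 × C: 3 H each → 6
  2 × C: no H
  2 × O: no H
  1 × C: 1 H
  1 × N: 1 H
  1 × N (charge +1): no H
  1 × O (charge -1): no H
  Total hydrogens = 18.
Molecular formula: C10H18N2O3

C10H18N2O3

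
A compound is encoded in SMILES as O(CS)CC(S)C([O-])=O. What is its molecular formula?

C4H7O3S2-

Heavy atoms from the SMILES: 4 C, 3 O, 2 S.
Implicit hydrogens by atom environment:
  2 × C: 2 H each → 4
  2 × O: no H
  2 × S: 1 H each → 2
  1 × C: 1 H
  1 × C: no H
  1 × O (charge -1): no H
  Total hydrogens = 7.
Net charge -1.
Molecular formula: C4H7O3S2-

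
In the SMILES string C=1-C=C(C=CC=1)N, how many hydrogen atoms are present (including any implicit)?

7

Hydrogens are implicit in SMILES; fill each atom to its normal valence:
  5 × C (aromatic): 1 H each → 5
  1 × C (aromatic): no H
  1 × N: 2 H
  Total hydrogens = 7.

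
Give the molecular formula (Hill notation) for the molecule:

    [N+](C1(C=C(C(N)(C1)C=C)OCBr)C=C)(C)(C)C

Heavy atoms from the SMILES: 1 Br, 13 C, 2 N, 1 O.
Implicit hydrogens by atom environment:
  4 × C: 2 H each → 8
  3 × C: 3 H each → 9
  3 × C: 1 H each → 3
  3 × C: no H
  1 × Br: no H
  1 × N: 2 H
  1 × N (charge +1): no H
  1 × O: no H
  Total hydrogens = 22.
Net charge +1.
Molecular formula: C13H22BrN2O+

C13H22BrN2O+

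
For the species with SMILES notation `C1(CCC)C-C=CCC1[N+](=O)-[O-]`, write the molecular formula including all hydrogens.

Heavy atoms from the SMILES: 9 C, 1 N, 2 O.
Implicit hydrogens by atom environment:
  4 × C: 2 H each → 8
  4 × C: 1 H each → 4
  1 × C: 3 H
  1 × N (charge +1): no H
  1 × O: no H
  1 × O (charge -1): no H
  Total hydrogens = 15.
Molecular formula: C9H15NO2

C9H15NO2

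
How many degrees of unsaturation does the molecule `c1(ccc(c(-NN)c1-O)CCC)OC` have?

4

Molecular formula from the SMILES: C10H16N2O2.
DoU = (2C + 2 + N − H − X)/2 = (2·10 + 2 + 2 − 16 − 0)/2 = 8/2 = 4.
(Structurally: 1 ring(s) + 3 π bond(s) = 4.)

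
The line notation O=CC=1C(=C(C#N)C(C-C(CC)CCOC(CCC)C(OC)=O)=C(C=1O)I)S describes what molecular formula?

Heavy atoms from the SMILES: 20 C, 1 I, 1 N, 5 O, 1 S.
Implicit hydrogens by atom environment:
  6 × C: 2 H each → 12
  6 × C (aromatic): no H
  4 × O: no H
  3 × C: 3 H each → 9
  3 × C: 1 H each → 3
  2 × C: no H
  1 × I: no H
  1 × N: no H
  1 × O: 1 H
  1 × S: 1 H
  Total hydrogens = 26.
Molecular formula: C20H26INO5S

C20H26INO5S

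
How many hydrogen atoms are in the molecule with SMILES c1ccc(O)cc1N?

7

Hydrogens are implicit in SMILES; fill each atom to its normal valence:
  4 × C (aromatic): 1 H each → 4
  2 × C (aromatic): no H
  1 × N: 2 H
  1 × O: 1 H
  Total hydrogens = 7.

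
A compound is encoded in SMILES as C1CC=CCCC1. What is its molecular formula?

Heavy atoms from the SMILES: 7 C.
Implicit hydrogens by atom environment:
  5 × C: 2 H each → 10
  2 × C: 1 H each → 2
  Total hydrogens = 12.
Molecular formula: C7H12

C7H12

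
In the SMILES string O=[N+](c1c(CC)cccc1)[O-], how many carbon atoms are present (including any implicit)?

The symbol for carbon appears 8 times in the SMILES. Lowercase c denotes aromatic carbon and counts toward C.

8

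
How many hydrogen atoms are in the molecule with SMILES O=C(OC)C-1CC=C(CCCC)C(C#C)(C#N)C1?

19

Hydrogens are implicit in SMILES; fill each atom to its normal valence:
  5 × C: 2 H each → 10
  5 × C: no H
  3 × C: 1 H each → 3
  2 × C: 3 H each → 6
  2 × O: no H
  1 × N: no H
  Total hydrogens = 19.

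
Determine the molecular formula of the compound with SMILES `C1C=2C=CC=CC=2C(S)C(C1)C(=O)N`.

Heavy atoms from the SMILES: 11 C, 1 N, 1 O, 1 S.
Implicit hydrogens by atom environment:
  4 × C (aromatic): 1 H each → 4
  2 × C: 2 H each → 4
  2 × C: 1 H each → 2
  2 × C (aromatic): no H
  1 × C: no H
  1 × N: 2 H
  1 × O: no H
  1 × S: 1 H
  Total hydrogens = 13.
Molecular formula: C11H13NOS

C11H13NOS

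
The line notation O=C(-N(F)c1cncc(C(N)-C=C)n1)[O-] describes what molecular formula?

C8H8FN4O2-

Heavy atoms from the SMILES: 8 C, 1 F, 4 N, 2 O.
Implicit hydrogens by atom environment:
  2 × C (aromatic): 1 H each → 2
  2 × C: 1 H each → 2
  2 × C (aromatic): no H
  2 × N (aromatic): no H
  1 × C: 2 H
  1 × C: no H
  1 × F: no H
  1 × N: 2 H
  1 × N: no H
  1 × O: no H
  1 × O (charge -1): no H
  Total hydrogens = 8.
Net charge -1.
Molecular formula: C8H8FN4O2-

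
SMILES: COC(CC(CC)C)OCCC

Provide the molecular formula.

C10H22O2

Heavy atoms from the SMILES: 10 C, 2 O.
Implicit hydrogens by atom environment:
  4 × C: 3 H each → 12
  4 × C: 2 H each → 8
  2 × C: 1 H each → 2
  2 × O: no H
  Total hydrogens = 22.
Molecular formula: C10H22O2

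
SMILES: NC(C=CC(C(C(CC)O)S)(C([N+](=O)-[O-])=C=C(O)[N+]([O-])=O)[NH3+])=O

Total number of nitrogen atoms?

4

The symbol for nitrogen appears 4 times in the SMILES.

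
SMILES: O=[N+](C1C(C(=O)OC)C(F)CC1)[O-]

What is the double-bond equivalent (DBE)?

Molecular formula from the SMILES: C7H10FNO4.
DoU = (2C + 2 + N − H − X)/2 = (2·7 + 2 + 1 − 10 − 1)/2 = 6/2 = 3.
(Structurally: 1 ring(s) + 2 π bond(s) = 3.)

3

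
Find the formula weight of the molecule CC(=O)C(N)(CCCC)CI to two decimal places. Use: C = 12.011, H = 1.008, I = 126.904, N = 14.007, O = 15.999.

Molecular formula: C8H16INO.
M = 8×12.011 + 16×1.008 + 1×126.904 + 1×14.007 + 1×15.999 = 269.13 g/mol.

269.13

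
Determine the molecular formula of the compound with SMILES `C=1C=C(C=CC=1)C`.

C7H8

Heavy atoms from the SMILES: 7 C.
Implicit hydrogens by atom environment:
  5 × C (aromatic): 1 H each → 5
  1 × C: 3 H
  1 × C (aromatic): no H
  Total hydrogens = 8.
Molecular formula: C7H8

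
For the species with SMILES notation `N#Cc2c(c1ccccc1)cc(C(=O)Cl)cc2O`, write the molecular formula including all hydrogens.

Heavy atoms from the SMILES: 14 C, 1 Cl, 1 N, 2 O.
Implicit hydrogens by atom environment:
  7 × C (aromatic): 1 H each → 7
  5 × C (aromatic): no H
  2 × C: no H
  1 × Cl: no H
  1 × N: no H
  1 × O: 1 H
  1 × O: no H
  Total hydrogens = 8.
Molecular formula: C14H8ClNO2

C14H8ClNO2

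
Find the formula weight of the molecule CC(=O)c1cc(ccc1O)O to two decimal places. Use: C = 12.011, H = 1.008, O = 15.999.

Molecular formula: C8H8O3.
M = 8×12.011 + 8×1.008 + 3×15.999 = 152.15 g/mol.

152.15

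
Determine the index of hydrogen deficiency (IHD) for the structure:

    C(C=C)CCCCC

1

Molecular formula from the SMILES: C8H16.
DoU = (2C + 2 + N − H − X)/2 = (2·8 + 2 + 0 − 16 − 0)/2 = 2/2 = 1.
(Structurally: 0 ring(s) + 1 π bond(s) = 1.)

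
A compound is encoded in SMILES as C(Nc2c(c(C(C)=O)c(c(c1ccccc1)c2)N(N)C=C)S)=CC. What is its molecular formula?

C19H21N3OS

Heavy atoms from the SMILES: 19 C, 3 N, 1 O, 1 S.
Implicit hydrogens by atom environment:
  6 × C (aromatic): 1 H each → 6
  6 × C (aromatic): no H
  3 × C: 1 H each → 3
  2 × C: 3 H each → 6
  1 × C: 2 H
  1 × C: no H
  1 × N: 2 H
  1 × N: 1 H
  1 × N: no H
  1 × O: no H
  1 × S: 1 H
  Total hydrogens = 21.
Molecular formula: C19H21N3OS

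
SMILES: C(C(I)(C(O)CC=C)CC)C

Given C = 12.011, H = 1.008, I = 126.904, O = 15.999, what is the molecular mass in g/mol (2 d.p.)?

268.14

Molecular formula: C9H17IO.
M = 9×12.011 + 17×1.008 + 1×126.904 + 1×15.999 = 268.14 g/mol.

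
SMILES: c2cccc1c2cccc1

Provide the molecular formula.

Heavy atoms from the SMILES: 10 C.
Implicit hydrogens by atom environment:
  8 × C (aromatic): 1 H each → 8
  2 × C (aromatic): no H
  Total hydrogens = 8.
Molecular formula: C10H8

C10H8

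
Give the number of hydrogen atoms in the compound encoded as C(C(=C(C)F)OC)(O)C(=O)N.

10

Hydrogens are implicit in SMILES; fill each atom to its normal valence:
  3 × C: no H
  2 × C: 3 H each → 6
  2 × O: no H
  1 × C: 1 H
  1 × F: no H
  1 × N: 2 H
  1 × O: 1 H
  Total hydrogens = 10.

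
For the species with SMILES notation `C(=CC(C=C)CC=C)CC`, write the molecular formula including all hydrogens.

C10H16

Heavy atoms from the SMILES: 10 C.
Implicit hydrogens by atom environment:
  5 × C: 1 H each → 5
  4 × C: 2 H each → 8
  1 × C: 3 H
  Total hydrogens = 16.
Molecular formula: C10H16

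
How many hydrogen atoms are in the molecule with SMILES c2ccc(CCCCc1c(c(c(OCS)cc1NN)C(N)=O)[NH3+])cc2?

Hydrogens are implicit in SMILES; fill each atom to its normal valence:
  6 × C (aromatic): 1 H each → 6
  6 × C (aromatic): no H
  5 × C: 2 H each → 10
  2 × N: 2 H each → 4
  2 × O: no H
  1 × C: no H
  1 × N (charge +1): 3 H
  1 × N: 1 H
  1 × S: 1 H
  Total hydrogens = 25.

25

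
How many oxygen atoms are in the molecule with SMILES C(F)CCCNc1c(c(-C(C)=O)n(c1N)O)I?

2

The symbol for oxygen appears 2 times in the SMILES.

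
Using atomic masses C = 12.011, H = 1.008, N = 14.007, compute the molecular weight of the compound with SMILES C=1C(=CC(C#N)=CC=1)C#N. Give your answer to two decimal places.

128.13

Molecular formula: C8H4N2.
M = 8×12.011 + 4×1.008 + 2×14.007 = 128.13 g/mol.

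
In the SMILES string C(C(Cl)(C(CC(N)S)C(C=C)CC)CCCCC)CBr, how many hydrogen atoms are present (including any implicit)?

31

Hydrogens are implicit in SMILES; fill each atom to its normal valence:
  9 × C: 2 H each → 18
  4 × C: 1 H each → 4
  2 × C: 3 H each → 6
  1 × Br: no H
  1 × C: no H
  1 × Cl: no H
  1 × N: 2 H
  1 × S: 1 H
  Total hydrogens = 31.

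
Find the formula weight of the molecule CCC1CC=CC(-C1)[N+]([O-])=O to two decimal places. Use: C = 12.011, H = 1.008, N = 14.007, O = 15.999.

155.20

Molecular formula: C8H13NO2.
M = 8×12.011 + 13×1.008 + 1×14.007 + 2×15.999 = 155.20 g/mol.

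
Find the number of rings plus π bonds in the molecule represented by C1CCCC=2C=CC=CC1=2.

5

Molecular formula from the SMILES: C10H12.
DoU = (2C + 2 + N − H − X)/2 = (2·10 + 2 + 0 − 12 − 0)/2 = 10/2 = 5.
(Structurally: 2 ring(s) + 3 π bond(s) = 5.)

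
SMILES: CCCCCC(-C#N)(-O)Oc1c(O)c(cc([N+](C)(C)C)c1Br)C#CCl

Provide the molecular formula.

C18H23BrClN2O3+

Heavy atoms from the SMILES: 1 Br, 18 C, 1 Cl, 2 N, 3 O.
Implicit hydrogens by atom environment:
  5 × C (aromatic): no H
  4 × C: 3 H each → 12
  4 × C: 2 H each → 8
  4 × C: no H
  2 × O: 1 H each → 2
  1 × Br: no H
  1 × C (aromatic): 1 H
  1 × Cl: no H
  1 × N (charge +1): no H
  1 × N: no H
  1 × O: no H
  Total hydrogens = 23.
Net charge +1.
Molecular formula: C18H23BrClN2O3+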